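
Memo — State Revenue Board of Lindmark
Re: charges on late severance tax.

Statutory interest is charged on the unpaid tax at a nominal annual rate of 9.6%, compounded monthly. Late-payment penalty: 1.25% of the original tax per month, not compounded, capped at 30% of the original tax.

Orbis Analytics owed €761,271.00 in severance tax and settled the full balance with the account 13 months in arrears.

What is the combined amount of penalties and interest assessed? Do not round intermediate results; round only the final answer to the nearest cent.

Penalty: 13 × 1.25% × €761,271.00 = €123,706.54… (below the 30% cap of €228,381.30)
Interest (9.6%/yr ÷ 12 = 0.8%/month): €761,271.00 × ((1 + 0.008)^13 − 1) = €83,086.1852…
Penalties + interest = €123,706.5375 + €83,086.1852… = €206,792.72

€206,792.72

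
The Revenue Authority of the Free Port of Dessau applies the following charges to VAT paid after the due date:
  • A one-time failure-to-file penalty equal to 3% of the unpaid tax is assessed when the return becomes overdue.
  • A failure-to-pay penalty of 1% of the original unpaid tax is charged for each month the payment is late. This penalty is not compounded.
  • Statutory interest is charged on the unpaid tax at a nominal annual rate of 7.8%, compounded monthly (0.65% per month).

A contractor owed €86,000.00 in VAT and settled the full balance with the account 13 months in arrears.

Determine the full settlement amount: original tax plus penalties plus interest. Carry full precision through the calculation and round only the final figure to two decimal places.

€107,317.28

Failure-to-file penalty: 3% × €86,000.00 = €2,580.00
Failure-to-pay penalty = 1% × €86,000.00 × 13 mo = €11,180.00
Interest: €86,000.00 × ((1 + 0.0065)^13 − 1) = €86,000.00 × 0.0878753… = €7,557.2787…
Total = €86,000.00 + €13,760.0000 + €7,557.2787… = €107,317.28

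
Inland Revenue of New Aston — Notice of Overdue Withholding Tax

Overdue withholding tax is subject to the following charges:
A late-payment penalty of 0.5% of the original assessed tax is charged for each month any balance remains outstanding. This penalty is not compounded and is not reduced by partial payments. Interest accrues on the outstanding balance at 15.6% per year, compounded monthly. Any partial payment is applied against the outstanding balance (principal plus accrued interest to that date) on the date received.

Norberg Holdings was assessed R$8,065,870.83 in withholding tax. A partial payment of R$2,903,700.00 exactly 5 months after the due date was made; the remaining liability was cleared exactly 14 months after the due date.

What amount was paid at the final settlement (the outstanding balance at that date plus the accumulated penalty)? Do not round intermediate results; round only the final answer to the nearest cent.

Monthly rate = 15.6% ÷ 12 = 1.3%
Balance at month 5: R$8,065,870.8300 × (1 + 0.013)^5 = R$8,603,962.1177…
After R$2,903,700.00 payment: R$8,603,962.1177… − R$2,903,700.00 = R$5,700,262.1177…
Balance at month 14: R$5,700,262.1177… × (1 + 0.013)^9 = R$6,402,945.9346…
Penalty: 14 × 0.5% × R$8,065,870.83 = R$564,610.96…
Final settlement = outstanding balance + penalty = R$6,402,945.9346… + R$564,610.96… = R$6,967,556.89

R$6,967,556.89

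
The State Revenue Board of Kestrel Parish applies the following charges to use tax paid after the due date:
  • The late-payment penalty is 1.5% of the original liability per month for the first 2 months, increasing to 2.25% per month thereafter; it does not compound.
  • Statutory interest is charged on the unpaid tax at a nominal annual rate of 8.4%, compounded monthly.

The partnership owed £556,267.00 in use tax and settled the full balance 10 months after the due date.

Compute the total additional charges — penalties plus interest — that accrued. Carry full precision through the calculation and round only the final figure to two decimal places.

Penalty, months 1–2: 2 × 1.5% × £556,267.00 = £16,688.01
Penalty, months 3–10: 8 × 2.25% × £556,267.00 = £100,128.06
Interest (8.4%/yr ÷ 12 = 0.7%/month): £556,267.00 × ((1 + 0.007)^10 − 1) = £40,188.4375…
Penalties + interest = £116,816.0700 + £40,188.4375… = £157,004.51

£157,004.51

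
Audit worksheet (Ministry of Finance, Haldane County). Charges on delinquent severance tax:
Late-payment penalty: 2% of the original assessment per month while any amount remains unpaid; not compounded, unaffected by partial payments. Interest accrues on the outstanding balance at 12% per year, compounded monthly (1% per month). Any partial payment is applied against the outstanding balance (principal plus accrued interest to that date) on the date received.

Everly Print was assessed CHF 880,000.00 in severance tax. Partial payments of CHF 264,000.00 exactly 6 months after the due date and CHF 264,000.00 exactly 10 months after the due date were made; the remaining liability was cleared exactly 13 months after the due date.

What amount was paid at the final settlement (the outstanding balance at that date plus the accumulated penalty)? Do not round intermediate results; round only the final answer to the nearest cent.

Balance at month 6: CHF 880,000.0000 × (1 + 0.01)^6 = CHF 934,137.7325…
After CHF 264,000.00 payment: CHF 934,137.7325… − CHF 264,000.00 = CHF 670,137.7325…
Balance at month 10: CHF 670,137.7325… × (1 + 0.01)^4 = CHF 697,348.0117…
After CHF 264,000.00 payment: CHF 697,348.0117… − CHF 264,000.00 = CHF 433,348.0117…
Balance at month 13: CHF 433,348.0117… × (1 + 0.01)^3 = CHF 446,478.8898…
Penalty: 13 × 2% × CHF 880,000.00 = CHF 228,800.00
Final settlement = outstanding balance + penalty = CHF 446,478.8898… + CHF 228,800.00 = CHF 675,278.89

CHF 675,278.89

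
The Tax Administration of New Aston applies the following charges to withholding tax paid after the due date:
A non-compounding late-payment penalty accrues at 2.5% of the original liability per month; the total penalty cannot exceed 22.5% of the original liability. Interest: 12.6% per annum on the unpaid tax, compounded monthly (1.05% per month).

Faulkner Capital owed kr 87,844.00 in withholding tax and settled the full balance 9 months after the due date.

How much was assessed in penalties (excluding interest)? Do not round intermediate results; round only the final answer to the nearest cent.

kr 19,764.90

Penalty (uncapped): 9 × 2.5% × kr 87,844.00 = kr 19,764.90; cap = 22.5% × kr 87,844.00 = kr 19,764.90 → penalty = kr 19,764.90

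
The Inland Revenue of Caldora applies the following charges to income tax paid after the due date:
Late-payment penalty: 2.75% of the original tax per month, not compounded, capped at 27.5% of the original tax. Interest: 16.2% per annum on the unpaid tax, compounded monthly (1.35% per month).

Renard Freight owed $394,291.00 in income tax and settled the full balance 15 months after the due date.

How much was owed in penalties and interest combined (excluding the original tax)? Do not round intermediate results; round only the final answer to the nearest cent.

$196,279.02

Penalty (uncapped): 15 × 2.75% × $394,291.00 = $162,645.04…; cap = 27.5% × $394,291.00 = $108,430.03… → penalty = $108,430.03…
Interest: $394,291.00 × ((1 + 0.0135)^15 − 1) = $394,291.00 × 0.2228024… = $87,848.9955…
Penalties + interest = $108,430.0250 + $87,848.9955… = $196,279.02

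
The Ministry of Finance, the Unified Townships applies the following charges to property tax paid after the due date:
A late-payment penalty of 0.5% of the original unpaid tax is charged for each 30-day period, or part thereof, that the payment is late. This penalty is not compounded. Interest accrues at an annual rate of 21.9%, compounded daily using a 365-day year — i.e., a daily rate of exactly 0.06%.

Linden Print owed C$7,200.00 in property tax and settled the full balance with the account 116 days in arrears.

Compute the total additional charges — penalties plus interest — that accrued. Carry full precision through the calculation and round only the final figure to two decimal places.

C$662.81

Penalty periods: ⌈116/30⌉ = 4; penalty = 4 × 0.5% × C$7,200.00 = C$144.00
Interest: C$7,200.00 × ((1 + 0.0006)^116 − 1) = C$7,200.00 × 0.07205689… = C$518.8096…
Penalties + interest = C$144.0000 + C$518.8096… = C$662.81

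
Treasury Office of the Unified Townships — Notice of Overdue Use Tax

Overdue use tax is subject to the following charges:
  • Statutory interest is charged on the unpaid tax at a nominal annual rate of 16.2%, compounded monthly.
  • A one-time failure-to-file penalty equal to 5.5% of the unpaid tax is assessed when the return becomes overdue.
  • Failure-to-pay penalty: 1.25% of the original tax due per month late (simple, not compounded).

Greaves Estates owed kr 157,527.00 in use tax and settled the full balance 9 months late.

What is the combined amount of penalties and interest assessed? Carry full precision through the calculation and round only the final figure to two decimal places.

Failure-to-file penalty: 5.5% × kr 157,527.00 = kr 8,663.99…
Failure-to-pay penalty: 9 × 1.25% × kr 157,527.00 = kr 17,721.79…
Interest (16.2%/yr ÷ 12 = 1.35%/month): kr 157,527.00 × ((1 + 0.0135)^9 − 1) = kr 20,206.2897…
Penalties + interest = kr 26,385.7725 + kr 20,206.2897… = kr 46,592.06

kr 46,592.06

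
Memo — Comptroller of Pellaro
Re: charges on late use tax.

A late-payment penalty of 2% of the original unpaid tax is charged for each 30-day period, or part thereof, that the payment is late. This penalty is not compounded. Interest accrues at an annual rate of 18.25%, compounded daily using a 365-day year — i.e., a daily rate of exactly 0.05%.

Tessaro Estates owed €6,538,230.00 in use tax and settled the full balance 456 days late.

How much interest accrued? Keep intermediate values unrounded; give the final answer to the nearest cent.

Interest: €6,538,230.00 × ((1 + 0.0005)^456 − 1) = €6,538,230.00 × 0.25601375… = €1,673,876.8099…

€1,673,876.81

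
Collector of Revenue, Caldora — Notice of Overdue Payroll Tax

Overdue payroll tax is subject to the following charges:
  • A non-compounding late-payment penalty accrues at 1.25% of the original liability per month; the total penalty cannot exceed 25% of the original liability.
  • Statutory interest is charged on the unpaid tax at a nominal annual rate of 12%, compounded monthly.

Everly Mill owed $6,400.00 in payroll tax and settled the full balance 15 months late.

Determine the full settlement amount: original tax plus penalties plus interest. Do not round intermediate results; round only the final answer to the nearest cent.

Penalty: 15 × 1.25% × $6,400.00 = $1,200.00 (below the 25% cap of $1,600.00)
Interest (12%/yr ÷ 12 = 1%/month): $6,400.00 × ((1 + 0.01)^15 − 1) = $1,030.2013…
Total = $6,400.00 + $1,200.0000 + $1,030.2013… = $8,630.20

$8,630.20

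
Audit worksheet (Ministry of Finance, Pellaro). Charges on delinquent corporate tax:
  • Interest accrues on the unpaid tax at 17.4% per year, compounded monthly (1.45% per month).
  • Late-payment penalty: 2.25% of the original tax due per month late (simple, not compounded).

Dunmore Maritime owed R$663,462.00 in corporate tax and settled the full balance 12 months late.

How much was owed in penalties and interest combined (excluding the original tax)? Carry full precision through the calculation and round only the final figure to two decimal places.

Late-payment penalty: 12 × 2.25% × R$663,462.00 = R$179,134.74
Interest: R$663,462.00 × ((1 + 0.0145)^12 − 1) = R$663,462.00 × 0.1885696… = R$125,108.7609…
Penalties + interest = R$179,134.7400 + R$125,108.7609… = R$304,243.50

R$304,243.50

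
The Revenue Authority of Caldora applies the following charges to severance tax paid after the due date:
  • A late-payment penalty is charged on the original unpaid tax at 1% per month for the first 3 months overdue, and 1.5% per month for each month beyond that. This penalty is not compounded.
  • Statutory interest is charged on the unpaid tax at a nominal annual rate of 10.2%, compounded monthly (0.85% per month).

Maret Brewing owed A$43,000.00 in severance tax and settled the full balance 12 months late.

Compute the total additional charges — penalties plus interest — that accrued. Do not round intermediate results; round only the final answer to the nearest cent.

A$11,691.97

Penalty, months 1–3: 3 × 1% × A$43,000.00 = A$1,290.00
Penalty, months 4–12: 9 × 1.5% × A$43,000.00 = A$5,805.00
Interest: A$43,000.00 × ((1 + 0.0085)^12 − 1) = A$43,000.00 × 0.1069062… = A$4,596.9678…
Penalties + interest = A$7,095.0000 + A$4,596.9678… = A$11,691.97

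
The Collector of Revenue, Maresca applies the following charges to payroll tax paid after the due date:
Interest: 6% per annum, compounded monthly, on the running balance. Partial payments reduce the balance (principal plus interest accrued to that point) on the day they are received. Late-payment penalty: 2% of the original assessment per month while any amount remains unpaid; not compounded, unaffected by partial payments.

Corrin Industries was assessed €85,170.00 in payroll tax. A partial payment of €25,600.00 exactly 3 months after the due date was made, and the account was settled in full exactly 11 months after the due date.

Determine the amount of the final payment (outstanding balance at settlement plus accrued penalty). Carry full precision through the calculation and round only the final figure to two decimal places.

Monthly rate = 6% ÷ 12 = 0.5%
Balance at month 3: €85,170.0000 × (1 + 0.005)^3 = €86,453.9484…
After €25,600.00 payment: €86,453.9484… − €25,600.00 = €60,853.9484…
Balance at month 11: €60,853.9484… × (1 + 0.005)^8 = €63,331.1327…
Penalty: 11 × 2% × €85,170.00 = €18,737.40
Final settlement = outstanding balance + penalty = €63,331.1327… + €18,737.40 = €82,068.53

€82,068.53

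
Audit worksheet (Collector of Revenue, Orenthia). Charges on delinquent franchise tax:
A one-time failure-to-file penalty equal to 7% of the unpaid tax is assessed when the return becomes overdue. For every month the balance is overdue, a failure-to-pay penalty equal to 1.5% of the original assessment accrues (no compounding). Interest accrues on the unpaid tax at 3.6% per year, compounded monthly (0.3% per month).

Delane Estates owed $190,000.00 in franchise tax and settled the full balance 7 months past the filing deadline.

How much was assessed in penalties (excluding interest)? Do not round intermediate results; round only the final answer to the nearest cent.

Failure-to-file penalty: 7% × $190,000.00 = $13,300.00
Failure-to-pay penalty = 1.5% × $190,000.00 × 7 mo = $19,950.00
Total penalty = $13,300.00 + $19,950.00 = $33,250.00

$33,250.00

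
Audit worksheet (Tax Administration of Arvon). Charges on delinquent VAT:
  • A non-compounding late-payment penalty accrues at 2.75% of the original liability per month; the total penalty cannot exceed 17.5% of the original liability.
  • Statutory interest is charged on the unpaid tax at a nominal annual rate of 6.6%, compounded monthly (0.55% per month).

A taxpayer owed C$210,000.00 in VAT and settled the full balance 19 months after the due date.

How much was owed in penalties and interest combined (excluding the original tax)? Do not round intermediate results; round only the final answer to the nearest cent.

Penalty (uncapped): 19 × 2.75% × C$210,000.00 = C$109,725.00; cap = 17.5% × C$210,000.00 = C$36,750.00 → penalty = C$36,750.00
Interest: C$210,000.00 × ((1 + 0.0055)^19 − 1) = C$210,000.00 × 0.1098376… = C$23,065.8904…
Penalties + interest = C$36,750.0000 + C$23,065.8904… = C$59,815.89

C$59,815.89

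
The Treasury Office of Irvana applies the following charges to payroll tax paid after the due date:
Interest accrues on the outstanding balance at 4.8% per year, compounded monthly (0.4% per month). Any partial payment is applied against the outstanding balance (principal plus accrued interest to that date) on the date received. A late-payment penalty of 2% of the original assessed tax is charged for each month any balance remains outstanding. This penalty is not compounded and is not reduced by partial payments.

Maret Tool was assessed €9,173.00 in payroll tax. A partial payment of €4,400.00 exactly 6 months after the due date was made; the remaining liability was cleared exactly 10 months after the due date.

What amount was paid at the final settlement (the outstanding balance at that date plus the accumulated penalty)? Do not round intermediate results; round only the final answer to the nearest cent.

€6,910.37

Balance at month 6: €9,173.0000 × (1 + 0.004)^6 = €9,395.3653…
After €4,400.00 payment: €9,395.3653… − €4,400.00 = €4,995.3653…
Balance at month 10: €4,995.3653… × (1 + 0.004)^4 = €5,075.7720…
Penalty: 10 × 2% × €9,173.00 = €1,834.60
Final settlement = outstanding balance + penalty = €5,075.7720… + €1,834.60 = €6,910.37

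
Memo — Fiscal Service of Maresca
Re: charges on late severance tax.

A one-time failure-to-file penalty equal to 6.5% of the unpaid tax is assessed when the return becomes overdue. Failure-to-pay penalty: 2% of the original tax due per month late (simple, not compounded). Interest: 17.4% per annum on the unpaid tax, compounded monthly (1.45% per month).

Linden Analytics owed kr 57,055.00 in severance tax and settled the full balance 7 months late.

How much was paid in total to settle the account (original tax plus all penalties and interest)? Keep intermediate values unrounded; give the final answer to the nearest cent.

kr 74,800.45

Failure-to-file penalty: 6.5% × kr 57,055.00 = kr 3,708.58…
Failure-to-pay penalty = 2% × kr 57,055.00 × 7 mo = kr 7,987.70
Interest: kr 57,055.00 × ((1 + 0.0145)^7 − 1) = kr 57,055.00 × 0.1060235… = kr 6,049.1715…
Total = kr 57,055.00 + kr 11,696.2750 + kr 6,049.1715… = kr 74,800.45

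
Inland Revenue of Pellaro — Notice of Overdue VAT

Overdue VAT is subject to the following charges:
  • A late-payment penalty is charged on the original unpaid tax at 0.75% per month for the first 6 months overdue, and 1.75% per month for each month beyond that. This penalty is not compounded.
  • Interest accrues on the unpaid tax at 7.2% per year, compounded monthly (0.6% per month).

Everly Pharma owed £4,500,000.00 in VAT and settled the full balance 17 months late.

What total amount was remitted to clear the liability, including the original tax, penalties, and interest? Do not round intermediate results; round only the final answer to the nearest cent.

£6,050,457.06

Penalty, months 1–6: 6 × 0.75% × £4,500,000.00 = £202,500.00
Penalty, months 7–17: 11 × 1.75% × £4,500,000.00 = £866,250.00
Interest: £4,500,000.00 × ((1 + 0.006)^17 − 1) = £4,500,000.00 × 0.1070460… = £481,707.0593…
Total = £4,500,000.00 + £1,068,750.0000 + £481,707.0593… = £6,050,457.06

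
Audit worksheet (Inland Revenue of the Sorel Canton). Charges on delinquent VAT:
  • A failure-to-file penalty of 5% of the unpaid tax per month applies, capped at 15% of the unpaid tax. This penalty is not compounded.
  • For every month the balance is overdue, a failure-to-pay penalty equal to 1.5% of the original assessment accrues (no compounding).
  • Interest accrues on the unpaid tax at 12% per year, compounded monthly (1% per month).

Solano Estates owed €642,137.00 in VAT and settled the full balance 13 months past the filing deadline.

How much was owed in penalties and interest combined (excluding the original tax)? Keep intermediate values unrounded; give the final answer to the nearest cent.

€310,212.07

Failure-to-file: 13 × 5% × €642,137.00 = €417,389.05, capped at 15% × €642,137.00 = €96,320.55
Failure-to-pay penalty = 1.5% × €642,137.00 × 13 mo = €125,216.72…
Interest: €642,137.00 × ((1 + 0.01)^13 − 1) = €642,137.00 × 0.1380933… = €88,674.8048…
Penalties + interest = €221,537.2650 + €88,674.8048… = €310,212.07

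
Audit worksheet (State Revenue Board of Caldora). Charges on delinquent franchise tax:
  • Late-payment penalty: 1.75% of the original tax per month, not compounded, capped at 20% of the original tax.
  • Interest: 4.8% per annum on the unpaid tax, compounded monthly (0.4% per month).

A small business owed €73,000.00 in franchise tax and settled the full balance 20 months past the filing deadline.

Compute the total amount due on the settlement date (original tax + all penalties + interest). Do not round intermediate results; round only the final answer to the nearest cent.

€93,667.34

Penalty (uncapped): 20 × 1.75% × €73,000.00 = €25,550.00; cap = 20% × €73,000.00 = €14,600.00 → penalty = €14,600.00
Interest: €73,000.00 × ((1 + 0.004)^20 − 1) = €73,000.00 × 0.0831142… = €6,067.3378…
Total = €73,000.00 + €14,600.0000 + €6,067.3378… = €93,667.34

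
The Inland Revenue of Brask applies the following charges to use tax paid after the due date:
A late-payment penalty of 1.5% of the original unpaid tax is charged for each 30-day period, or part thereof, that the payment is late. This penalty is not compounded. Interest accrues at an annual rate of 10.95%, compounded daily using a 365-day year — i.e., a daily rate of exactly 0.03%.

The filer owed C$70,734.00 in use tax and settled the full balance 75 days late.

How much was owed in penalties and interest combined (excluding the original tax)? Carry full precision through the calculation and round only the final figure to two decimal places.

Penalty periods: ⌈75/30⌉ = 3; penalty = 3 × 1.5% × C$70,734.00 = C$3,183.03
Interest: C$70,734.00 × ((1 + 0.0003)^75 − 1) = C$70,734.00 × 0.02275158… = C$1,609.3105…
Penalties + interest = C$3,183.0300 + C$1,609.3105… = C$4,792.34

C$4,792.34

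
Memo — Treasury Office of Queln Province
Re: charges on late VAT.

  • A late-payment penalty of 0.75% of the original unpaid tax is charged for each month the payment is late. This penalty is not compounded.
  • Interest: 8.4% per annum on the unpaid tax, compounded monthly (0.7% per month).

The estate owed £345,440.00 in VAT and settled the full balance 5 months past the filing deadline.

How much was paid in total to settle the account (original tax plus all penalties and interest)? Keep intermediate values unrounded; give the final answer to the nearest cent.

£370,654.85

Late-payment penalty: 5 × 0.75% × £345,440.00 = £12,954.00
Interest: £345,440.00 × ((1 + 0.007)^5 − 1) = £345,440.00 × 0.0354934… = £12,260.8546…
Total = £345,440.00 + £12,954.0000 + £12,260.8546… = £370,654.85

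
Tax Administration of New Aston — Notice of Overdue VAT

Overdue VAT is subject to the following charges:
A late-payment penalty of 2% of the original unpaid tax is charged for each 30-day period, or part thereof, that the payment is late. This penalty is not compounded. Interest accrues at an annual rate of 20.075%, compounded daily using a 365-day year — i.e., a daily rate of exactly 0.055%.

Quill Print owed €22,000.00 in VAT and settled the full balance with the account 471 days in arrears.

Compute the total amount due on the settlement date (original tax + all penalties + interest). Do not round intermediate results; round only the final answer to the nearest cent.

Penalty periods: ⌈471/30⌉ = 16; penalty = 16 × 2% × €22,000.00 = €7,040.00
Interest: €22,000.00 × ((1 + 0.00055)^471 − 1) = €22,000.00 × 0.29560632… = €6,503.3391…
Total = €22,000.00 + €7,040.0000 + €6,503.3391… = €35,543.34

€35,543.34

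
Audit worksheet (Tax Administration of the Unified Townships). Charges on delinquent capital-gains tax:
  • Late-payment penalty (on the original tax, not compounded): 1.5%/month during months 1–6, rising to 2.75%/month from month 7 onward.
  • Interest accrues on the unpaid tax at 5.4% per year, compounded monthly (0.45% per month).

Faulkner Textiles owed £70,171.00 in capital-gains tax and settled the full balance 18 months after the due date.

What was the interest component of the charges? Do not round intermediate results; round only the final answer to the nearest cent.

Interest: £70,171.00 × ((1 + 0.0045)^18 − 1) = £70,171.00 × 0.0841739… = £5,906.5652…

£5,906.57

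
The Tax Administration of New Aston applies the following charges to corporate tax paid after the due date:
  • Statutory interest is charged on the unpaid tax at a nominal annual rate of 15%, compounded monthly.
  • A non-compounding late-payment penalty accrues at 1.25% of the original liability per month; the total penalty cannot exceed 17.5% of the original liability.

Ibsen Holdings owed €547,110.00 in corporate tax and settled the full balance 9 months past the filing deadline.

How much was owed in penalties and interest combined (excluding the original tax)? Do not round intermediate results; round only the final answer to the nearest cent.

€126,268.71

Penalty: 9 × 1.25% × €547,110.00 = €61,549.88… (below the 17.5% cap of €95,744.25)
Interest (15%/yr ÷ 12 = 1.25%/month): €547,110.00 × ((1 + 0.0125)^9 − 1) = €64,718.8332…
Penalties + interest = €61,549.8750 + €64,718.8332… = €126,268.71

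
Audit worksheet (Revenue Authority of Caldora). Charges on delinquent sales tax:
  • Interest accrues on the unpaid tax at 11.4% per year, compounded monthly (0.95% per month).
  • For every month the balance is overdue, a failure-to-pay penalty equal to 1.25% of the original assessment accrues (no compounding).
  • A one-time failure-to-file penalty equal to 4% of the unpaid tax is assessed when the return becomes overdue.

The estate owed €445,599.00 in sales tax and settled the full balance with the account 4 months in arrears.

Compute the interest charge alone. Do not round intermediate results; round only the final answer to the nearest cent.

€17,175.59

Interest: €445,599.00 × ((1 + 0.0095)^4 − 1) = €445,599.00 × 0.0385449… = €17,175.5857…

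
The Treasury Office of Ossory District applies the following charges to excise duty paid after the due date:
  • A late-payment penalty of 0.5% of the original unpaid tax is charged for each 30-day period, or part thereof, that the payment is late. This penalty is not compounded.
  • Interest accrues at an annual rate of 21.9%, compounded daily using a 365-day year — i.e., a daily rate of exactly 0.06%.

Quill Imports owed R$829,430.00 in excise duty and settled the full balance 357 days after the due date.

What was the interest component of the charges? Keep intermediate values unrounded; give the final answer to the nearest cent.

Interest: R$829,430.00 × ((1 + 0.0006)^357 − 1) = R$829,430.00 × 0.23879083… = R$198,060.2770…

R$198,060.28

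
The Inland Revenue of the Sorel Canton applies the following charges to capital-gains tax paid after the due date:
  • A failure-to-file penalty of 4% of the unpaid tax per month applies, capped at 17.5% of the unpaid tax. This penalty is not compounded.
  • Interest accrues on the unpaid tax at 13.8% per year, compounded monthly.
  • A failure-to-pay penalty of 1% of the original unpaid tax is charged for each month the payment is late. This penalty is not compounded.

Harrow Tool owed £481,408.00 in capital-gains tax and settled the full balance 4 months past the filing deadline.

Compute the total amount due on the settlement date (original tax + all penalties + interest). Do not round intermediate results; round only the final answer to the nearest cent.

£600,219.30

Failure-to-file: 4 × 4% × £481,408.00 = £77,025.28 (under the 17.5% cap)
Failure-to-pay penalty: 4 × 1% × £481,408.00 = £19,256.32
Interest (13.8%/yr ÷ 12 = 1.15%/month): £481,408.00 × ((1 + 0.0115)^4 − 1) = £22,529.7023…
Total = £481,408.00 + £96,281.6000 + £22,529.7023… = £600,219.30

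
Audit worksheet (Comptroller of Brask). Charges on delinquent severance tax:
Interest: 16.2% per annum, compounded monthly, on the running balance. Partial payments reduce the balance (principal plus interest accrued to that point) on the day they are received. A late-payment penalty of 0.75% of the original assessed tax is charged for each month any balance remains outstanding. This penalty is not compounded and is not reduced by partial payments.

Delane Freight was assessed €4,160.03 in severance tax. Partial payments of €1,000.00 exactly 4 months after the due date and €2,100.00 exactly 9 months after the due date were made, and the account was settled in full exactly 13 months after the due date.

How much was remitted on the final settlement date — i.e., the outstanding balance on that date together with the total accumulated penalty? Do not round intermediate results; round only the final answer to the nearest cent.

Monthly rate = 16.2% ÷ 12 = 1.35%
Balance at month 4: €4,160.0300 × (1 + 0.0135)^4 = €4,389.2617…
After €1,000.00 payment: €4,389.2617… − €1,000.00 = €3,389.2617…
Balance at month 9: €3,389.2617… × (1 + 0.0135)^5 = €3,624.2977…
After €2,100.00 payment: €3,624.2977… − €2,100.00 = €1,524.2977…
Balance at month 13: €1,524.2977… × (1 + 0.0135)^4 = €1,608.2917…
Penalty: 13 × 0.75% × €4,160.03 = €405.60…
Final settlement = outstanding balance + penalty = €1,608.2917… + €405.60… = €2,013.89

€2,013.89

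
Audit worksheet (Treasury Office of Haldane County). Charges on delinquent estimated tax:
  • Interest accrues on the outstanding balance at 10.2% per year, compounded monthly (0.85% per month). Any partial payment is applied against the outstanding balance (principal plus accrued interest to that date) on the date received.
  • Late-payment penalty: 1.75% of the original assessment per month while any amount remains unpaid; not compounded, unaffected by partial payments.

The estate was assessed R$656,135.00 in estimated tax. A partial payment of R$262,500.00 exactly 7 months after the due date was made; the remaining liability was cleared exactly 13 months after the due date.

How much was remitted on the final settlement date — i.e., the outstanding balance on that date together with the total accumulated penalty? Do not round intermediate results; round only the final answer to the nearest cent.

Balance at month 7: R$656,135.0000 × (1 + 0.0085)^7 = R$696,184.7770…
After R$262,500.00 payment: R$696,184.7770… − R$262,500.00 = R$433,684.7770…
Balance at month 13: R$433,684.7770… × (1 + 0.0085)^6 = R$456,278.0673…
Penalty: 13 × 1.75% × R$656,135.00 = R$149,270.71…
Final settlement = outstanding balance + penalty = R$456,278.0673… + R$149,270.71… = R$605,548.78

R$605,548.78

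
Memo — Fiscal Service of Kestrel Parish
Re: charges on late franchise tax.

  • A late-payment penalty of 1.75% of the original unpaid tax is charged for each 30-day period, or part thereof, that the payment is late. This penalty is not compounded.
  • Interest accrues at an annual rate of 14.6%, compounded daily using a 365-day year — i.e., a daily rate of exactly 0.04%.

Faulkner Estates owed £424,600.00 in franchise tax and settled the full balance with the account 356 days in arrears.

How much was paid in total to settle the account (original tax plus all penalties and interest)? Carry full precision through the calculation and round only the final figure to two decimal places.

£578,731.90

Penalty periods: ⌈356/30⌉ = 12; penalty = 12 × 1.75% × £424,600.00 = £89,166.00
Interest: £424,600.00 × ((1 + 0.0004)^356 − 1) = £424,600.00 × 0.15300494… = £64,965.8984…
Total = £424,600.00 + £89,166.0000 + £64,965.8984… = £578,731.90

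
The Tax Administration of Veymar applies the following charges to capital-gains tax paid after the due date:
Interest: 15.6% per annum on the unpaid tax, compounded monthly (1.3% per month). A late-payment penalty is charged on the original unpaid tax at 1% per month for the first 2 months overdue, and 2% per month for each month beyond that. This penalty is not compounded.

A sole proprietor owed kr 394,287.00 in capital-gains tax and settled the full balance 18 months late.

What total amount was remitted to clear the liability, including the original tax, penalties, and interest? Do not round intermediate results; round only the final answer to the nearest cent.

kr 631,545.43

Penalty, months 1–2: 2 × 1% × kr 394,287.00 = kr 7,885.74
Penalty, months 3–18: 16 × 2% × kr 394,287.00 = kr 126,171.84
Interest: kr 394,287.00 × ((1 + 0.013)^18 − 1) = kr 394,287.00 × 0.2617404… = kr 103,200.8456…
Total = kr 394,287.00 + kr 134,057.5800 + kr 103,200.8456… = kr 631,545.43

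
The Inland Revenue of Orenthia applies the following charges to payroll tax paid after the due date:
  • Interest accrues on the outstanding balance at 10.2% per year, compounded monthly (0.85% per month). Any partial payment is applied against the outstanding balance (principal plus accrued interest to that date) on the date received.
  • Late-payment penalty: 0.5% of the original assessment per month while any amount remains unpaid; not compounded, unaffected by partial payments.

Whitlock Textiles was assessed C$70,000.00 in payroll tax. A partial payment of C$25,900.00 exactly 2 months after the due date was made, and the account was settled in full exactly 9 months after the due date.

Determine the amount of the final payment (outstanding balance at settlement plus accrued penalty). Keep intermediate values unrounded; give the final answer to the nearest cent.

C$51,209.82

Balance at month 2: C$70,000.0000 × (1 + 0.0085)^2 = C$71,195.0575
After C$25,900.00 payment: C$71,195.0575 − C$25,900.00 = C$45,295.0575
Balance at month 9: C$45,295.0575 × (1 + 0.0085)^7 = C$48,059.8193…
Penalty: 9 × 0.5% × C$70,000.00 = C$3,150.00
Final settlement = outstanding balance + penalty = C$48,059.8193… + C$3,150.00 = C$51,209.82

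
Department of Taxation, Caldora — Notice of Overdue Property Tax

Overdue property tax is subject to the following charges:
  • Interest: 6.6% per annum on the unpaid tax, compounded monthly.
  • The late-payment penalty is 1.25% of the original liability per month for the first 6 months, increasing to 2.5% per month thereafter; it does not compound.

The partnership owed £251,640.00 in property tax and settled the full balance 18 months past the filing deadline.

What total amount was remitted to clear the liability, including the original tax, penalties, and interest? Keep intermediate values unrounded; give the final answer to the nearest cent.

£372,116.89

Penalty, months 1–6: 6 × 1.25% × £251,640.00 = £18,873.00
Penalty, months 7–18: 12 × 2.5% × £251,640.00 = £75,492.00
Interest (6.6%/yr ÷ 12 = 0.55%/month): £251,640.00 × ((1 + 0.0055)^18 − 1) = £26,111.8916…
Total = £251,640.00 + £94,365.0000 + £26,111.8916… = £372,116.89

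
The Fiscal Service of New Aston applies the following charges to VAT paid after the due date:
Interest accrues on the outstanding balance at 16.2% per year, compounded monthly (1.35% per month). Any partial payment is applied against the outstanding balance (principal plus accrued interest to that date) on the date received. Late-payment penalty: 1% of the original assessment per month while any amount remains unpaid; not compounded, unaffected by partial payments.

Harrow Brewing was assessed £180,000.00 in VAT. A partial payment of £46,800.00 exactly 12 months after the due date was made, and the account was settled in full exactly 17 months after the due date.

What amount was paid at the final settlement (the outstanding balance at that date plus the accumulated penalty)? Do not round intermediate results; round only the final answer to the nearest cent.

£206,641.92

Balance at month 12: £180,000.0000 × (1 + 0.0135)^12 = £211,425.5853…
After £46,800.00 payment: £211,425.5853… − £46,800.00 = £164,625.5853…
Balance at month 17: £164,625.5853… × (1 + 0.0135)^5 = £176,041.9202…
Penalty: 17 × 1% × £180,000.00 = £30,600.00
Final settlement = outstanding balance + penalty = £176,041.9202… + £30,600.00 = £206,641.92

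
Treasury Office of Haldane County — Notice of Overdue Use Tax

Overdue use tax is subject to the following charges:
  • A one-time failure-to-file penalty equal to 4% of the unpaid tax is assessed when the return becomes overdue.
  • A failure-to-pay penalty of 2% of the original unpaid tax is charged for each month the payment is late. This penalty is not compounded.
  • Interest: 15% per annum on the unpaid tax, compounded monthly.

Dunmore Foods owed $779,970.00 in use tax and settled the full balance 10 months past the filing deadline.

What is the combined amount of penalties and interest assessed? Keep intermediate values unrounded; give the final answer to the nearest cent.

Failure-to-file penalty: 4% × $779,970.00 = $31,198.80
Failure-to-pay penalty: 10 × 2% × $779,970.00 = $155,994.00
Interest (15%/yr ÷ 12 = 1.25%/month): $779,970.00 × ((1 + 0.0125)^10 − 1) = $103,167.2790…
Penalties + interest = $187,192.8000 + $103,167.2790… = $290,360.08

$290,360.08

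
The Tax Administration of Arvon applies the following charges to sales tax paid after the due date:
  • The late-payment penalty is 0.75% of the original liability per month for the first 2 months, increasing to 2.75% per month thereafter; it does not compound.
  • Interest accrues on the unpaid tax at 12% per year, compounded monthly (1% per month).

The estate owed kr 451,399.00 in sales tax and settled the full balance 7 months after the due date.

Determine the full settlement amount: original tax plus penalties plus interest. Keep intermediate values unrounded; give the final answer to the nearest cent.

kr 552,799.17

Penalty, months 1–2: 2 × 0.75% × kr 451,399.00 = kr 6,770.99…
Penalty, months 3–7: 5 × 2.75% × kr 451,399.00 = kr 62,067.36…
Interest: kr 451,399.00 × ((1 + 0.01)^7 − 1) = kr 451,399.00 × 0.0721354… = kr 32,561.8258…
Total = kr 451,399.00 + kr 68,838.3475 + kr 32,561.8258… = kr 552,799.17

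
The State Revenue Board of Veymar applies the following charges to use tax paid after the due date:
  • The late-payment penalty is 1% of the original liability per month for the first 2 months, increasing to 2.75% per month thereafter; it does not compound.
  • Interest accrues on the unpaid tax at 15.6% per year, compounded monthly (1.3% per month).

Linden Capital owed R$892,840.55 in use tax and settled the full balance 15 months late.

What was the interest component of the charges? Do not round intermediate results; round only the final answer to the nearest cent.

R$190,875.70

Interest: R$892,840.55 × ((1 + 0.013)^15 − 1) = R$892,840.55 × 0.2137848… = R$190,875.7030…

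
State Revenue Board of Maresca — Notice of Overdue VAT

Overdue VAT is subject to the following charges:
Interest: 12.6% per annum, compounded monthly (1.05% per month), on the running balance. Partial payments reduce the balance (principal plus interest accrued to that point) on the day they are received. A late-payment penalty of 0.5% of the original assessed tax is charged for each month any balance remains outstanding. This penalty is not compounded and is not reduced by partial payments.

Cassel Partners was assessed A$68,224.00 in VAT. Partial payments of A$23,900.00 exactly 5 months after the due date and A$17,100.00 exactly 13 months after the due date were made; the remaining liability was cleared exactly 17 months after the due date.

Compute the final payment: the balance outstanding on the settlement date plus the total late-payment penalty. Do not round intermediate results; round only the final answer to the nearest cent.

Balance at month 5: A$68,224.0000 × (1 + 0.0105)^5 = A$71,881.7709…
After A$23,900.00 payment: A$71,881.7709… − A$23,900.00 = A$47,981.7709…
Balance at month 13: A$47,981.7709… × (1 + 0.0105)^8 = A$52,163.5111…
After A$17,100.00 payment: A$52,163.5111… − A$17,100.00 = A$35,063.5111…
Balance at month 17: A$35,063.5111… × (1 + 0.0105)^4 = A$36,559.5358…
Penalty: 17 × 0.5% × A$68,224.00 = A$5,799.04
Final settlement = outstanding balance + penalty = A$36,559.5358… + A$5,799.04 = A$42,358.58

A$42,358.58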